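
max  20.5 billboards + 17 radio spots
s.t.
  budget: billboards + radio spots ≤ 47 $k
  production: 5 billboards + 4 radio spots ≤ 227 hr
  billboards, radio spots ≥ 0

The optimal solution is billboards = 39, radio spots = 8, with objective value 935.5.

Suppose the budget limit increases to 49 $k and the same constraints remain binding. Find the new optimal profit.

941.5

Both budget and production are binding at x*.
The binding rows give the dual system: 1·y_budget + 5·y_production = 20.5 and 1·y_budget + 4·y_production = 17.
This yields shadow prices y_budget = 3, y_production = 3.5.
Δz = y_budget·Δb = 3 × (2) = 6, so new z* = 935.5 + 6 = 941.5.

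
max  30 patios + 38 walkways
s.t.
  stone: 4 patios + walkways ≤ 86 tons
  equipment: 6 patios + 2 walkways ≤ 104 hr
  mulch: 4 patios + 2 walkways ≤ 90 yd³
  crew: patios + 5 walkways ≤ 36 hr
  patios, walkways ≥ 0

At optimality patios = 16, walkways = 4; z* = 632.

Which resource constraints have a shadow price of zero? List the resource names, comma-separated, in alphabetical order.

mulch, stone

stone: 68/86 (slack 18)
equipment: 104/104 (binding)
mulch: 72/90 (slack 18)
crew: 36/36 (binding)
By complementary slackness, a constraint with positive slack has shadow price 0 → mulch, stone.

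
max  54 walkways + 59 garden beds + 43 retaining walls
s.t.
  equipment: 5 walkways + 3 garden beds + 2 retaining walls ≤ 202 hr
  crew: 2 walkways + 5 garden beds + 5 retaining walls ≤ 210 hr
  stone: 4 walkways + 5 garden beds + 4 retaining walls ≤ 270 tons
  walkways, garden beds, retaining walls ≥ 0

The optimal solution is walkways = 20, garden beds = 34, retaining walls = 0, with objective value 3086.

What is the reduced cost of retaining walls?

-8

Check each constraint at x*: equipment 202/202 (tight); crew 210/210 (tight); stone 250/270 (slack 20).
By complementary slackness, y = 0 for the non-binding constraint.
Dual feasibility on the basic columns requires 5·y_equipment + 2·y_crew = 54, 3·y_equipment + 5·y_crew = 59.
This yields shadow prices y_equipment = 8, y_crew = 7.
Reduced cost of retaining walls: c₃ − yᵀa₃ = 43 − (8·2 + 7·5) = 43 − 51 = -8.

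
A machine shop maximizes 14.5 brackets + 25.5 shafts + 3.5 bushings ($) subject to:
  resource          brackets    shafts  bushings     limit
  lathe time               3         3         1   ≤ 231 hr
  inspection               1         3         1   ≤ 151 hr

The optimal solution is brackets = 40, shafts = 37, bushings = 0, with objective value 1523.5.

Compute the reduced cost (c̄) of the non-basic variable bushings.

Both lathe time and inspection are binding at x*.
The binding rows give the dual system: 3·y_lathe time + 1·y_inspection = 14.5 and 3·y_lathe time + 3·y_inspection = 25.5.
Solving: y_lathe time = 3, y_inspection = 5.5.
Reduced cost of bushings: c₃ − yᵀa₃ = 3.5 − (3·1 + 5.5·1) = 3.5 − 8.5 = -5.

-5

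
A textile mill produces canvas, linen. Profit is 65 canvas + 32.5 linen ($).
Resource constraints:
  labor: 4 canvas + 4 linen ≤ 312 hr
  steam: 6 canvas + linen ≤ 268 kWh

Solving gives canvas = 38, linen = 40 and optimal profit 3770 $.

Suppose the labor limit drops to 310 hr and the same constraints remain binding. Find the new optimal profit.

3757

Both labor and steam are binding at x*.
The binding rows give the dual system: 4·y_labor + 6·y_steam = 65 and 4·y_labor + 1·y_steam = 32.5.
→ y_labor = 6.5 and y_steam = 6.5.
Δz = y_labor·Δb = 6.5 × (-2) = -13, so new z* = 3770 − 13 = 3757.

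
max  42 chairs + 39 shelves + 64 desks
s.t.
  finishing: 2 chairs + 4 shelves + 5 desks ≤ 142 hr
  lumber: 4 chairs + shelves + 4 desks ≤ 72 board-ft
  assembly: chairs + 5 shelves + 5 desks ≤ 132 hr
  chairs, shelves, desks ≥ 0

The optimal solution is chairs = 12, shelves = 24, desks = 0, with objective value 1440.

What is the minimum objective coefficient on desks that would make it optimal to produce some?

66

Binding: lumber and assembly. Non-binding: finishing (22 unused).
By complementary slackness, y = 0 for the non-binding constraint.
From A_Bᵀ y = c: 4·y_lumber + 1·y_assembly = 42; 1·y_lumber + 5·y_assembly = 39.
Solving: y_lumber = 9, y_assembly = 6.
desks enters the basis when its profit ≥ yᵀa₃ = 9·4 + 6·5 = 66.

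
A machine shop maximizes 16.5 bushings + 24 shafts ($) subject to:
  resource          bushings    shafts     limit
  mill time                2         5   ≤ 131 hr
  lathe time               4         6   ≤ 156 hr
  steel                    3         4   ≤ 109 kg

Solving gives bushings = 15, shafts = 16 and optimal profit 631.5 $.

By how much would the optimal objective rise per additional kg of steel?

1.5

At the optimum: mill time uses 110 of 131 (slack = 21); lathe time uses 156 of 156 (binding); steel uses 109 of 109 (binding).
Since mill time is not tight, its dual is 0.
Dual feasibility on the basic columns requires 4·y_lathe time + 3·y_steel = 16.5, 6·y_lathe time + 4·y_steel = 24.
This yields shadow prices y_lathe time = 3, y_steel = 1.5.
Shadow price of steel = 1.5.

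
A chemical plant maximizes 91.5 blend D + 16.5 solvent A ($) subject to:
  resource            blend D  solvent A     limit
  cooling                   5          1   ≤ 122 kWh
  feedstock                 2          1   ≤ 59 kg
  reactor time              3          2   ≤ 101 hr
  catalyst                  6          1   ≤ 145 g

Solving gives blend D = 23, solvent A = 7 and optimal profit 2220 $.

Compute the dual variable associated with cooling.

7.5

At the optimum: cooling uses 122 of 122 (binding); feedstock uses 53 of 59 (slack = 6); reactor time uses 83 of 101 (slack = 18); catalyst uses 145 of 145 (binding).
Since feedstock, reactor time are not tight, their duals are 0.
Dual feasibility on the basic columns requires 5·y_cooling + 6·y_catalyst = 91.5, 1·y_cooling + 1·y_catalyst = 16.5.
→ y_cooling = 7.5 and y_catalyst = 9.
Shadow price of cooling = 7.5.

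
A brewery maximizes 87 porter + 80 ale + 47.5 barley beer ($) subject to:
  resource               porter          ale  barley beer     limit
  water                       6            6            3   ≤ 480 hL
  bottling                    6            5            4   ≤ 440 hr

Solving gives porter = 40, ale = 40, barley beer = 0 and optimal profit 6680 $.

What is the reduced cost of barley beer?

At the optimum: water uses 480 of 480 (binding); bottling uses 440 of 440 (binding).
The binding rows give the dual system: 6·y_water + 6·y_bottling = 87 and 6·y_water + 5·y_bottling = 80.
→ y_water = 7.5 and y_bottling = 7.
Reduced cost of barley beer: c₃ − yᵀa₃ = 47.5 − (7.5·3 + 7·4) = 47.5 − 50.5 = -3.

-3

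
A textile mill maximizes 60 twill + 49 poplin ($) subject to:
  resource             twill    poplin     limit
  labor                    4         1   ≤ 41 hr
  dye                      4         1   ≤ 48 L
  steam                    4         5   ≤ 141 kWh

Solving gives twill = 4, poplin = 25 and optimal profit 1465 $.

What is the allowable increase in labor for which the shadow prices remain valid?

Binding constraints: labor, steam. The basis is B = [[4,1],[4,5]] with det 16.
Per unit increase in labor, x* moves by d = (0.3125, -0.25).
The basis stays optimal until dye becomes binding; allowable increase = 7 hr.

7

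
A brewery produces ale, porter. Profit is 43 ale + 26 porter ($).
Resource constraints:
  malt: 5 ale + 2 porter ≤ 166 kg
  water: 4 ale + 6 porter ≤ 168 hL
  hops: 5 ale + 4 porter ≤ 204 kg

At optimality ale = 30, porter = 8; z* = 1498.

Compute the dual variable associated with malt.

7

Binding: malt and water. Non-binding: hops (22 unused).
Since hops is not tight, its dual is 0.
From A_Bᵀ y = c: 5·y_malt + 4·y_water = 43; 2·y_malt + 6·y_water = 26.
Solving: y_malt = 7, y_water = 2.
Shadow price of malt = 7.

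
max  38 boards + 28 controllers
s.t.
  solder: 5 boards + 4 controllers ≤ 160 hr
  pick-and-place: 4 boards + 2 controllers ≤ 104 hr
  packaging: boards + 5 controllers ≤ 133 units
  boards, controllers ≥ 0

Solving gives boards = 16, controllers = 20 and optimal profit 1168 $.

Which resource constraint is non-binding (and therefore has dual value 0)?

packaging

solder: 160/160 (binding)
pick-and-place: 104/104 (binding)
packaging: 116/133 (slack 17)
By complementary slackness, a constraint with positive slack has shadow price 0 → packaging.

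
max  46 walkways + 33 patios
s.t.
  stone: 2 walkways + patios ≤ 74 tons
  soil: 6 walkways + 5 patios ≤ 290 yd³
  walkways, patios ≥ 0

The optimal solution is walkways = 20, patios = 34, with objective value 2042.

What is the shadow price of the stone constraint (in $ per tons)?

At the optimum: stone uses 74 of 74 (binding); soil uses 290 of 290 (binding).
Dual feasibility on the basic columns requires 2·y_stone + 6·y_soil = 46, 1·y_stone + 5·y_soil = 33.
→ y_stone = 8 and y_soil = 5.
Shadow price of stone = 8.

8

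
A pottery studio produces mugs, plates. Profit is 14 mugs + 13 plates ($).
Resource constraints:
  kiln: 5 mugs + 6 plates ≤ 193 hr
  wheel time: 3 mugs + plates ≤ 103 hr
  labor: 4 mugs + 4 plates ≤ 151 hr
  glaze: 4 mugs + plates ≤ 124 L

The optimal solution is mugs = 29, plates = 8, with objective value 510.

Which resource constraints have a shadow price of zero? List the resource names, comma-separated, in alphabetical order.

labor, wheel time

kiln: 193/193 (binding)
wheel time: 95/103 (slack 8)
labor: 148/151 (slack 3)
glaze: 124/124 (binding)
By complementary slackness, a constraint with positive slack has shadow price 0 → labor, wheel time.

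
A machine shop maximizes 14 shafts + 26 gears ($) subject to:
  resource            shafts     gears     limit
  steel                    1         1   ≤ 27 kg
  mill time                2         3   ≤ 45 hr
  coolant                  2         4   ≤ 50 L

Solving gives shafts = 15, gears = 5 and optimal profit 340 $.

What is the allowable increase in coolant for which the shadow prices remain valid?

10

Binding constraints: mill time, coolant. The basis is B = [[2,3],[2,4]] with det 2.
Per unit increase in coolant, x* moves by d = (-1.5, 1).
The basis stays optimal until shafts reaches 0; allowable increase = 10 L.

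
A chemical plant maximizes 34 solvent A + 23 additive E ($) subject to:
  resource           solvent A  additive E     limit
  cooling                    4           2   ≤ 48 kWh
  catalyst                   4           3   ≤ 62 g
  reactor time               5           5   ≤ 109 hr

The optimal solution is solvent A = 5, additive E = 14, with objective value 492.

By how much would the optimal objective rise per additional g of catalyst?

Check each constraint at x*: cooling 48/48 (tight); catalyst 62/62 (tight); reactor time 95/109 (slack 14).
By complementary slackness, y = 0 for the non-binding constraint.
Dual feasibility on the basic columns requires 4·y_cooling + 4·y_catalyst = 34, 2·y_cooling + 3·y_catalyst = 23.
→ y_cooling = 2.5 and y_catalyst = 6.
Shadow price of catalyst = 6.

6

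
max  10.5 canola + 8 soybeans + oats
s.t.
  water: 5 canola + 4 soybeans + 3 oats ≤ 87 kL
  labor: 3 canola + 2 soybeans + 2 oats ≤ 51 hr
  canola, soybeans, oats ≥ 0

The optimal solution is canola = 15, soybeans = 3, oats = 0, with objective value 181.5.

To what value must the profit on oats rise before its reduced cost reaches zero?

6.5

Check each constraint at x*: water 87/87 (tight); labor 51/51 (tight).
The binding rows give the dual system: 5·y_water + 3·y_labor = 10.5 and 4·y_water + 2·y_labor = 8.
→ y_water = 1.5 and y_labor = 1.
oats enters the basis when its profit ≥ yᵀa₃ = 1.5·3 + 1·2 = 6.5.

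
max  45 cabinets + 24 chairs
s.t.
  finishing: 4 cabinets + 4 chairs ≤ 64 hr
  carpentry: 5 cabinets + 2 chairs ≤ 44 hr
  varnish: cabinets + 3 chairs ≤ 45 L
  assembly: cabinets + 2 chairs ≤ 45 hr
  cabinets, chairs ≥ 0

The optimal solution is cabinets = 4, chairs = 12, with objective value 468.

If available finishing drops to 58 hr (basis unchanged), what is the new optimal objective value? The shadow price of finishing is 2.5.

Δb = -6, so new z* = 468 + (2.5)·(-6) = 468 − 15 = 453.

453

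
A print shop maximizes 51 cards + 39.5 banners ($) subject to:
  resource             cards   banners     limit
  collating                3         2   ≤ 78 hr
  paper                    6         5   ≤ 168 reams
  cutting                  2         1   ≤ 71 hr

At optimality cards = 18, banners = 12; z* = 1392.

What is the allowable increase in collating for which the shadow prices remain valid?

6

Binding constraints: collating, paper. The basis is B = [[3,2],[6,5]] with det 3.
Per unit increase in collating, x* moves by d = (1.6667, -2).
The basis stays optimal until banners reaches 0; allowable increase = 6 hr.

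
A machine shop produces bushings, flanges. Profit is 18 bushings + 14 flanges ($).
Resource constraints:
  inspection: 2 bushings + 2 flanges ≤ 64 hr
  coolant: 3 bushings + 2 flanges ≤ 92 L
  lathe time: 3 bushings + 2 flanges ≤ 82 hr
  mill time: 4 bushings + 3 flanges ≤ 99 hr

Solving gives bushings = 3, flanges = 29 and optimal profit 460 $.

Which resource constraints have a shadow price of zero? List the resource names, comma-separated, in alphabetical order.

coolant, lathe time

inspection: 64/64 (binding)
coolant: 67/92 (slack 25)
lathe time: 67/82 (slack 15)
mill time: 99/99 (binding)
By complementary slackness, a constraint with positive slack has shadow price 0 → coolant, lathe time.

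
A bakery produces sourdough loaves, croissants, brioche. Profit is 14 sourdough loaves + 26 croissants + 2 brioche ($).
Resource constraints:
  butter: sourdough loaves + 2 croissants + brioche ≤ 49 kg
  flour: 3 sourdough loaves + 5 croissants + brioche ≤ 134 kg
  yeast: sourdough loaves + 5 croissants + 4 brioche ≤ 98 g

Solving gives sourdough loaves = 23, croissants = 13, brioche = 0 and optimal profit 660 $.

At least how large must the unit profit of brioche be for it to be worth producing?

Check each constraint at x*: butter 49/49 (tight); flour 134/134 (tight); yeast 88/98 (slack 10).
Slack constraints have shadow price 0 (complementary slackness).
From A_Bᵀ y = c: 1·y_butter + 3·y_flour = 14; 2·y_butter + 5·y_flour = 26.
Solving: y_butter = 8, y_flour = 2.
brioche enters the basis when its profit ≥ yᵀa₃ = 8·1 + 2·1 = 10.

10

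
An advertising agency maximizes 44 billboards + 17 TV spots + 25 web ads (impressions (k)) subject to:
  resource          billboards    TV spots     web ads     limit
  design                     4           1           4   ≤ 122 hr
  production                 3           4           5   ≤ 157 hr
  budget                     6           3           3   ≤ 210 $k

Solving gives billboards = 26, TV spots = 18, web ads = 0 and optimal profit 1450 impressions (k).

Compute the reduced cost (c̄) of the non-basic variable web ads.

Binding: design and budget. Non-binding: production (7 unused).
Since production is not tight, its dual is 0.
The binding rows give the dual system: 4·y_design + 6·y_budget = 44 and 1·y_design + 3·y_budget = 17.
→ y_design = 5 and y_budget = 4.
Reduced cost of web ads: c₃ − yᵀa₃ = 25 − (5·4 + 4·3) = 25 − 32 = -7.

-7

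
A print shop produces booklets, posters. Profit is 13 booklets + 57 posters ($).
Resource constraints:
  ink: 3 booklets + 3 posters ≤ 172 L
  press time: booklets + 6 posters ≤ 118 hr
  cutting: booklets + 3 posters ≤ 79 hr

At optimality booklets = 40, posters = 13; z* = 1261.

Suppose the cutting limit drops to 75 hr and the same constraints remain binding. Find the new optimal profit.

Binding: press time and cutting. Non-binding: ink (13 unused).
By complementary slackness, y = 0 for the non-binding constraint.
Dual feasibility on the basic columns requires 1·y_press time + 1·y_cutting = 13, 6·y_press time + 3·y_cutting = 57.
→ y_press time = 6 and y_cutting = 7.
Δz = y_cutting·Δb = 7 × (-4) = -28, so new z* = 1261 − 28 = 1233.

1233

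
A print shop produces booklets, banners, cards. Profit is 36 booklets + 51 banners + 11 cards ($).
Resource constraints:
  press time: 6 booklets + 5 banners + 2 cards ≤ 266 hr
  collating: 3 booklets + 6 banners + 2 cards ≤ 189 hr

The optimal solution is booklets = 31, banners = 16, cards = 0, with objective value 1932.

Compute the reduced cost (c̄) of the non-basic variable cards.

Both press time and collating are binding at x*.
From A_Bᵀ y = c: 6·y_press time + 3·y_collating = 36; 5·y_press time + 6·y_collating = 51.
Solving: y_press time = 3, y_collating = 6.
Reduced cost of cards: c₃ − yᵀa₃ = 11 − (3·2 + 6·2) = 11 − 18 = -7.

-7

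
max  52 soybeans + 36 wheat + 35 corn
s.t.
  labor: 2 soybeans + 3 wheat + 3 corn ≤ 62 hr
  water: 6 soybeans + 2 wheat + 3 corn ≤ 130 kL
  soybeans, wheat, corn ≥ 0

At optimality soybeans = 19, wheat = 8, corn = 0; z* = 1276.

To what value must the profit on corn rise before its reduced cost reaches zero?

Both labor and water are binding at x*.
Dual feasibility on the basic columns requires 2·y_labor + 6·y_water = 52, 3·y_labor + 2·y_water = 36.
This yields shadow prices y_labor = 8, y_water = 6.
corn enters the basis when its profit ≥ yᵀa₃ = 8·3 + 6·3 = 42.

42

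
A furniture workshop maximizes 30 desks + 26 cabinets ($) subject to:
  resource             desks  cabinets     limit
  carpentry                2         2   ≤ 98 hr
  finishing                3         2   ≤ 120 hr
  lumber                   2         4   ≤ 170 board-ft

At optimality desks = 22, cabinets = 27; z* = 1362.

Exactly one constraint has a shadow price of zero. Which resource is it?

carpentry: 98/98 (binding)
finishing: 120/120 (binding)
lumber: 152/170 (slack 18)
By complementary slackness, a constraint with positive slack has shadow price 0 → lumber.

lumber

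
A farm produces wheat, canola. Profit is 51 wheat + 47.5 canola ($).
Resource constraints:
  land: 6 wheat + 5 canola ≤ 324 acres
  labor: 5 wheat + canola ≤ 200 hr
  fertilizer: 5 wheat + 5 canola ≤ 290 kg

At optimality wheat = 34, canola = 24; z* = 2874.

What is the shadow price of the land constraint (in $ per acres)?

3.5

Binding: land and fertilizer. Non-binding: labor (6 unused).
By complementary slackness, y = 0 for the non-binding constraint.
The binding rows give the dual system: 6·y_land + 5·y_fertilizer = 51 and 5·y_land + 5·y_fertilizer = 47.5.
Solving: y_land = 3.5, y_fertilizer = 6.
Shadow price of land = 3.5.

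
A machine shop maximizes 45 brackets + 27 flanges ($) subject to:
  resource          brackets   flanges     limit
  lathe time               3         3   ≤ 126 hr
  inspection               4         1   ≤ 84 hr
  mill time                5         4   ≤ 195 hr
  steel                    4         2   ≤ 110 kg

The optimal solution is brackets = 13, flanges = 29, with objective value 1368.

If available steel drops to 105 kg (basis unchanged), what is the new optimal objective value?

1323

Binding: lathe time and steel. Non-binding: inspection (3 unused), mill time (14 unused).
By complementary slackness, y = 0 for the non-binding constraints.
From A_Bᵀ y = c: 3·y_lathe time + 4·y_steel = 45; 3·y_lathe time + 2·y_steel = 27.
→ y_lathe time = 3 and y_steel = 9.
Δz = y_steel·Δb = 9 × (-5) = -45, so new z* = 1368 − 45 = 1323.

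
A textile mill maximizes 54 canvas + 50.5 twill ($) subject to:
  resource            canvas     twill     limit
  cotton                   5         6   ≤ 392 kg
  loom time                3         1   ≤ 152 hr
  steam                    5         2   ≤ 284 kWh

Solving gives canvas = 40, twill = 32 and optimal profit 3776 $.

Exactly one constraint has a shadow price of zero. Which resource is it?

steam

cotton: 392/392 (binding)
loom time: 152/152 (binding)
steam: 264/284 (slack 20)
By complementary slackness, a constraint with positive slack has shadow price 0 → steam.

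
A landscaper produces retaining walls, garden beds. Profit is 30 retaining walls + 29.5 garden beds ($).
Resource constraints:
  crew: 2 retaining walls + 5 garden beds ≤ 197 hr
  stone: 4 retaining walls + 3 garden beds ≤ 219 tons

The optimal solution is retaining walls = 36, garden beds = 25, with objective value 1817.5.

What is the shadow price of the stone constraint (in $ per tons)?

6.5

Check each constraint at x*: crew 197/197 (tight); stone 219/219 (tight).
The binding rows give the dual system: 2·y_crew + 4·y_stone = 30 and 5·y_crew + 3·y_stone = 29.5.
→ y_crew = 2 and y_stone = 6.5.
Shadow price of stone = 6.5.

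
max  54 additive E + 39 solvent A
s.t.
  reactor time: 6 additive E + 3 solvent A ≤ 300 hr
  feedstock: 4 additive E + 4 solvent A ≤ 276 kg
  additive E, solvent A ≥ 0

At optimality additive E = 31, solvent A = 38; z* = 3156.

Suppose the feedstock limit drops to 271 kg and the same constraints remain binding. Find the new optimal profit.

Both reactor time and feedstock are binding at x*.
Dual feasibility on the basic columns requires 6·y_reactor time + 4·y_feedstock = 54, 3·y_reactor time + 4·y_feedstock = 39.
Solving: y_reactor time = 5, y_feedstock = 6.
Δz = y_feedstock·Δb = 6 × (-5) = -30, so new z* = 3156 − 30 = 3126.

3126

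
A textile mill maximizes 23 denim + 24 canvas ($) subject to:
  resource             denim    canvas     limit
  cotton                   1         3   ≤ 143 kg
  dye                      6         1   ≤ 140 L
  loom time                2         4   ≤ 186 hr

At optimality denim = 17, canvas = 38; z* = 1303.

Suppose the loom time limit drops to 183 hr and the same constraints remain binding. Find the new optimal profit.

Check each constraint at x*: cotton 131/143 (slack 12); dye 140/140 (tight); loom time 186/186 (tight).
Since cotton is not tight, its dual is 0.
From A_Bᵀ y = c: 6·y_dye + 2·y_loom time = 23; 1·y_dye + 4·y_loom time = 24.
Solving: y_dye = 2, y_loom time = 5.5.
Δz = y_loom time·Δb = 5.5 × (-3) = -16.5, so new z* = 1303 − 16.5 = 1286.5.

1286.5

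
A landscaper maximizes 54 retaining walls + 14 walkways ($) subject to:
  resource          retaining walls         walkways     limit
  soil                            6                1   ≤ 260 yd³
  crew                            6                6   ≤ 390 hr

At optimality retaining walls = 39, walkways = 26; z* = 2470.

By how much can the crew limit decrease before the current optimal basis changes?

130

Binding constraints: soil, crew. The basis is B = [[6,1],[6,6]] with det 30.
Per unit decrease in crew, x* moves by d = (0.0333, -0.2).
The basis stays optimal until walkways reaches 0; allowable decrease = 130 hr.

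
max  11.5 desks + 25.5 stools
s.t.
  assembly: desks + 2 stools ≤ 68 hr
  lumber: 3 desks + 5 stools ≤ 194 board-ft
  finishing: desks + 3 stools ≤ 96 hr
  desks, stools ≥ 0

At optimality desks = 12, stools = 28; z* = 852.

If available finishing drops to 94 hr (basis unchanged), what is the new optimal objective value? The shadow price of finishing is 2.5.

847

Δb = -2, so new z* = 852 + (2.5)·(-2) = 852 − 5 = 847.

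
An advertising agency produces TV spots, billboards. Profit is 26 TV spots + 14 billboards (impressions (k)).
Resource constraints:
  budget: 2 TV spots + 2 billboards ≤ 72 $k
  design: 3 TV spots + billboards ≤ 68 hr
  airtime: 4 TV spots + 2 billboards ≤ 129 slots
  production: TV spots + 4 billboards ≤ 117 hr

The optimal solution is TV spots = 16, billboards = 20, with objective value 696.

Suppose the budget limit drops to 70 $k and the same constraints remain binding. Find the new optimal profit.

Binding: budget and design. Non-binding: airtime (25 unused), production (21 unused).
Since airtime, production are not tight, their duals are 0.
Dual feasibility on the basic columns requires 2·y_budget + 3·y_design = 26, 2·y_budget + 1·y_design = 14.
→ y_budget = 4 and y_design = 6.
Δz = y_budget·Δb = 4 × (-2) = -8, so new z* = 696 − 8 = 688.

688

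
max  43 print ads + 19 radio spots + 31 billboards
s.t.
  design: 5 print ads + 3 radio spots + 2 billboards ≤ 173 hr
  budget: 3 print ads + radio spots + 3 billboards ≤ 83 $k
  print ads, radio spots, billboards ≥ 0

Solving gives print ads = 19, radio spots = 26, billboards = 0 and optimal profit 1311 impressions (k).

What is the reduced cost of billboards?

-1.5

At the optimum: design uses 173 of 173 (binding); budget uses 83 of 83 (binding).
The binding rows give the dual system: 5·y_design + 3·y_budget = 43 and 3·y_design + 1·y_budget = 19.
→ y_design = 3.5 and y_budget = 8.5.
Reduced cost of billboards: c₃ − yᵀa₃ = 31 − (3.5·2 + 8.5·3) = 31 − 32.5 = -1.5.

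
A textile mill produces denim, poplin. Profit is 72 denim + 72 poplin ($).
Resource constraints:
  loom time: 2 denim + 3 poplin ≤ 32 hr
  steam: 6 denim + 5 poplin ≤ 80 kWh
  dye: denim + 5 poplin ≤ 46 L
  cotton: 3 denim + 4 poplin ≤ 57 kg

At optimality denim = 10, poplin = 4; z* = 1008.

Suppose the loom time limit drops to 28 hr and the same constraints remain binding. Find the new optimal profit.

At the optimum: loom time uses 32 of 32 (binding); steam uses 80 of 80 (binding); dye uses 30 of 46 (slack = 16); cotton uses 46 of 57 (slack = 11).
Slack constraints have shadow price 0 (complementary slackness).
Dual feasibility on the basic columns requires 2·y_loom time + 6·y_steam = 72, 3·y_loom time + 5·y_steam = 72.
Solving: y_loom time = 9, y_steam = 9.
Δz = y_loom time·Δb = 9 × (-4) = -36, so new z* = 1008 − 36 = 972.

972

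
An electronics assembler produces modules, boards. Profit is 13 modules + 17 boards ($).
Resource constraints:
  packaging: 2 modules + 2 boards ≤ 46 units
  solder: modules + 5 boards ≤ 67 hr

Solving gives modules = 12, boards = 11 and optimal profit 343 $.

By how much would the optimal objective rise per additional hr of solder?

At the optimum: packaging uses 46 of 46 (binding); solder uses 67 of 67 (binding).
The binding rows give the dual system: 2·y_packaging + 1·y_solder = 13 and 2·y_packaging + 5·y_solder = 17.
→ y_packaging = 6 and y_solder = 1.
Shadow price of solder = 1.

1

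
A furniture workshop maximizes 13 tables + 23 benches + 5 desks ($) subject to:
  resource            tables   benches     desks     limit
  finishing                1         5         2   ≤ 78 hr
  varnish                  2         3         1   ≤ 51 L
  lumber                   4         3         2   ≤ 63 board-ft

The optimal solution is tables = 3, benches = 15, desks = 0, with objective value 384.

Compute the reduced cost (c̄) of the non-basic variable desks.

-3

Binding: finishing and varnish. Non-binding: lumber (6 unused).
By complementary slackness, y = 0 for the non-binding constraint.
The binding rows give the dual system: 1·y_finishing + 2·y_varnish = 13 and 5·y_finishing + 3·y_varnish = 23.
This yields shadow prices y_finishing = 1, y_varnish = 6.
Reduced cost of desks: c₃ − yᵀa₃ = 5 − (1·2 + 6·1) = 5 − 8 = -3.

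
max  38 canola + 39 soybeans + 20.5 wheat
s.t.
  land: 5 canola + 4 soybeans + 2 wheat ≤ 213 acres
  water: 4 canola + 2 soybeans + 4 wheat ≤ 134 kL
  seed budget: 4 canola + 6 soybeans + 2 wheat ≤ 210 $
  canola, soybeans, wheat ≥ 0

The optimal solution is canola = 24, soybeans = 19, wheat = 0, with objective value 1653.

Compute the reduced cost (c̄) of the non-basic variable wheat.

-7.5

At the optimum: land uses 196 of 213 (slack = 17); water uses 134 of 134 (binding); seed budget uses 210 of 210 (binding).
By complementary slackness, y = 0 for the non-binding constraint.
Dual feasibility on the basic columns requires 4·y_water + 4·y_seed budget = 38, 2·y_water + 6·y_seed budget = 39.
→ y_water = 4.5 and y_seed budget = 5.
Reduced cost of wheat: c₃ − yᵀa₃ = 20.5 − (4.5·4 + 5·2) = 20.5 − 28 = -7.5.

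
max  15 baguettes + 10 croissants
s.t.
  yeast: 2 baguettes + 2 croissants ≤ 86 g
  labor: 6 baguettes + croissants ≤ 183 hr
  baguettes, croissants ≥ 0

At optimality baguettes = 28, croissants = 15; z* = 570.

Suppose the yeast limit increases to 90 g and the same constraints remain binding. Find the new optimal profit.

588

At the optimum: yeast uses 86 of 86 (binding); labor uses 183 of 183 (binding).
The binding rows give the dual system: 2·y_yeast + 6·y_labor = 15 and 2·y_yeast + 1·y_labor = 10.
This yields shadow prices y_yeast = 4.5, y_labor = 1.
Δz = y_yeast·Δb = 4.5 × (4) = 18, so new z* = 570 + 18 = 588.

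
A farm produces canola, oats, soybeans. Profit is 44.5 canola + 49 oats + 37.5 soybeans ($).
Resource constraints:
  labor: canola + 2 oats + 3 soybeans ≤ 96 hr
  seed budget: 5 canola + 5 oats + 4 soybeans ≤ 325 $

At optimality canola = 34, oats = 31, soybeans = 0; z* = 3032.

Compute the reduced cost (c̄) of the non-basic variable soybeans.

Both labor and seed budget are binding at x*.
The binding rows give the dual system: 1·y_labor + 5·y_seed budget = 44.5 and 2·y_labor + 5·y_seed budget = 49.
Solving: y_labor = 4.5, y_seed budget = 8.
Reduced cost of soybeans: c₃ − yᵀa₃ = 37.5 − (4.5·3 + 8·4) = 37.5 − 45.5 = -8.

-8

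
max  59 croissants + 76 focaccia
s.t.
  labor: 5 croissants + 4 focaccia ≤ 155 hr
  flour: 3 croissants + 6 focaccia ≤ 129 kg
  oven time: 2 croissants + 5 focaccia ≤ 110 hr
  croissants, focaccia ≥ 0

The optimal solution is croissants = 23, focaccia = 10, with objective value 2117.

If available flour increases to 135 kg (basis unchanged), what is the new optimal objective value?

2165

Binding: labor and flour. Non-binding: oven time (14 unused).
Slack constraints have shadow price 0 (complementary slackness).
From A_Bᵀ y = c: 5·y_labor + 3·y_flour = 59; 4·y_labor + 6·y_flour = 76.
This yields shadow prices y_labor = 7, y_flour = 8.
Δz = y_flour·Δb = 8 × (6) = 48, so new z* = 2117 + 48 = 2165.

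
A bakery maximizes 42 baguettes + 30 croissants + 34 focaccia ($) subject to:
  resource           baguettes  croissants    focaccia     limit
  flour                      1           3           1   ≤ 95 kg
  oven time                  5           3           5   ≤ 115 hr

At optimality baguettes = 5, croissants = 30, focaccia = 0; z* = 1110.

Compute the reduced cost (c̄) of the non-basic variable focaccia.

Both flour and oven time are binding at x*.
Dual feasibility on the basic columns requires 1·y_flour + 5·y_oven time = 42, 3·y_flour + 3·y_oven time = 30.
This yields shadow prices y_flour = 2, y_oven time = 8.
Reduced cost of focaccia: c₃ − yᵀa₃ = 34 − (2·1 + 8·5) = 34 − 42 = -8.

-8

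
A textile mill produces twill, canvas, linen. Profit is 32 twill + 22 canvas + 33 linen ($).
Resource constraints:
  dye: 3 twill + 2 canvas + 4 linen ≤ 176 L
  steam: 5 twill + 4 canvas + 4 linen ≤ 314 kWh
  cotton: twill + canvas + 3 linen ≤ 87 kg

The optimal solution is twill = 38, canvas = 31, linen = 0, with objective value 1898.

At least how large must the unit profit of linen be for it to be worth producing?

40

Binding: dye and steam. Non-binding: cotton (18 unused).
By complementary slackness, y = 0 for the non-binding constraint.
From A_Bᵀ y = c: 3·y_dye + 5·y_steam = 32; 2·y_dye + 4·y_steam = 22.
Solving: y_dye = 9, y_steam = 1.
linen enters the basis when its profit ≥ yᵀa₃ = 9·4 + 1·4 = 40.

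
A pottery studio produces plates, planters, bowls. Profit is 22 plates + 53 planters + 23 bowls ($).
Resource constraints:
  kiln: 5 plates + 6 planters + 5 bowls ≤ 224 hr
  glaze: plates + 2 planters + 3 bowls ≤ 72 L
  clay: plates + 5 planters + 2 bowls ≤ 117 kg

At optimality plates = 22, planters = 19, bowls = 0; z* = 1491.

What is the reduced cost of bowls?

At the optimum: kiln uses 224 of 224 (binding); glaze uses 60 of 72 (slack = 12); clay uses 117 of 117 (binding).
Since glaze is not tight, its dual is 0.
The binding rows give the dual system: 5·y_kiln + 1·y_clay = 22 and 6·y_kiln + 5·y_clay = 53.
Solving: y_kiln = 3, y_clay = 7.
Reduced cost of bowls: c₃ − yᵀa₃ = 23 − (3·5 + 7·2) = 23 − 29 = -6.

-6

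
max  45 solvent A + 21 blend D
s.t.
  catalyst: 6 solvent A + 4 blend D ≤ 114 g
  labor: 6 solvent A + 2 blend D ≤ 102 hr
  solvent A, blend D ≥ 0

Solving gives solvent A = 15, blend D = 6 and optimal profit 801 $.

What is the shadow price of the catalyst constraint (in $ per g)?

3

Both catalyst and labor are binding at x*.
From A_Bᵀ y = c: 6·y_catalyst + 6·y_labor = 45; 4·y_catalyst + 2·y_labor = 21.
This yields shadow prices y_catalyst = 3, y_labor = 4.5.
Shadow price of catalyst = 3.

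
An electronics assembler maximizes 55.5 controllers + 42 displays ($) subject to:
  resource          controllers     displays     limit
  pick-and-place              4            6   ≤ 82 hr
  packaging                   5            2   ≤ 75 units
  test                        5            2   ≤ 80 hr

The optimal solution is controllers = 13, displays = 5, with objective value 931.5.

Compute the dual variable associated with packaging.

7.5

Check each constraint at x*: pick-and-place 82/82 (tight); packaging 75/75 (tight); test 75/80 (slack 5).
Slack constraints have shadow price 0 (complementary slackness).
From A_Bᵀ y = c: 4·y_pick-and-place + 5·y_packaging = 55.5; 6·y_pick-and-place + 2·y_packaging = 42.
This yields shadow prices y_pick-and-place = 4.5, y_packaging = 7.5.
Shadow price of packaging = 7.5.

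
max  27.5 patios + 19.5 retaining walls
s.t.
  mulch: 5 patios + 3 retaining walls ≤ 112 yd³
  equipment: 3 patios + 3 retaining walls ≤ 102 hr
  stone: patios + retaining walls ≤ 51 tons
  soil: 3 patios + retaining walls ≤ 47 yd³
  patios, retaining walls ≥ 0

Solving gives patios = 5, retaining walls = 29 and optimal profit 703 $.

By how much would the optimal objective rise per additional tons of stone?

Check each constraint at x*: mulch 112/112 (tight); equipment 102/102 (tight); stone 34/51 (slack 17); soil 44/47 (slack 3).
Slack constraints have shadow price 0 (complementary slackness).
Dual feasibility on the basic columns requires 5·y_mulch + 3·y_equipment = 27.5, 3·y_mulch + 3·y_equipment = 19.5.
Solving: y_mulch = 4, y_equipment = 2.5.
Shadow price of stone = 0.

0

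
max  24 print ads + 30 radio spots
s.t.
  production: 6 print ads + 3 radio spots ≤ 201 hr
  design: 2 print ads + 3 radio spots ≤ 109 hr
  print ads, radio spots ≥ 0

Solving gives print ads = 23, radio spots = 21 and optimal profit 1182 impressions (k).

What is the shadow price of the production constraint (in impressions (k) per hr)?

1

Check each constraint at x*: production 201/201 (tight); design 109/109 (tight).
From A_Bᵀ y = c: 6·y_production + 2·y_design = 24; 3·y_production + 3·y_design = 30.
Solving: y_production = 1, y_design = 9.
Shadow price of production = 1.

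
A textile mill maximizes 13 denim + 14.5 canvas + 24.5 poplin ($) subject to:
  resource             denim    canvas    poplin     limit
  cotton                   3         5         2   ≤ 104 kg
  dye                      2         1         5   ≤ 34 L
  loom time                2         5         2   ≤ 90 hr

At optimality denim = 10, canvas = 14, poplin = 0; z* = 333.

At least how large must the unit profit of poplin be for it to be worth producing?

26.5

At the optimum: cotton uses 100 of 104 (slack = 4); dye uses 34 of 34 (binding); loom time uses 90 of 90 (binding).
Since cotton is not tight, its dual is 0.
From A_Bᵀ y = c: 2·y_dye + 2·y_loom time = 13; 1·y_dye + 5·y_loom time = 14.5.
This yields shadow prices y_dye = 4.5, y_loom time = 2.
poplin enters the basis when its profit ≥ yᵀa₃ = 4.5·5 + 2·2 = 26.5.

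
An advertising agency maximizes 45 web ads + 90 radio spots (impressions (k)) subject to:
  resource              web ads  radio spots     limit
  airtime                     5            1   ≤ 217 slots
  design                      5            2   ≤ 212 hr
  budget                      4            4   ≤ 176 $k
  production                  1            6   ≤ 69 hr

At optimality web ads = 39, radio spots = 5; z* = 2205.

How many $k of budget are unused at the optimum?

0

budget used = 4·39 + 4·5 = 176; slack = 176 − 176 = 0.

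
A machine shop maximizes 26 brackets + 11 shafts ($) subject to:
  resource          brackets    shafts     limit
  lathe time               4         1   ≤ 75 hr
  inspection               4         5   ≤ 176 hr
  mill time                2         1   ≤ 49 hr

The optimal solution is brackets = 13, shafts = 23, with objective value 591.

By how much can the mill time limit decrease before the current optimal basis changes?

11.5

Binding constraints: lathe time, mill time. The basis is B = [[4,1],[2,1]] with det 2.
Per unit decrease in mill time, x* moves by d = (0.5, -2).
The basis stays optimal until shafts reaches 0; allowable decrease = 11.5 hr.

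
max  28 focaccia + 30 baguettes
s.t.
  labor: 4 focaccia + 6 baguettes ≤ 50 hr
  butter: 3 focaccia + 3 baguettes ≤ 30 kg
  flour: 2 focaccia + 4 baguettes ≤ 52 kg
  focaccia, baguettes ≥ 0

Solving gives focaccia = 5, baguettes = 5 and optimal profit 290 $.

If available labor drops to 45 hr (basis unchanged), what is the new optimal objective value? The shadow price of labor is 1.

Δb = -5, so new z* = 290 + (1)·(-5) = 290 − 5 = 285.

285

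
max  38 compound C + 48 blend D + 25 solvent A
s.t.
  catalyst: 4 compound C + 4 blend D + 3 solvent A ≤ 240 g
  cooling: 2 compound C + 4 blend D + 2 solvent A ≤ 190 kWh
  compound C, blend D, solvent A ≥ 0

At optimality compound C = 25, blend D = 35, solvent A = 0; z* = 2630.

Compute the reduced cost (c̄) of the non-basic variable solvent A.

-6

Check each constraint at x*: catalyst 240/240 (tight); cooling 190/190 (tight).
Dual feasibility on the basic columns requires 4·y_catalyst + 2·y_cooling = 38, 4·y_catalyst + 4·y_cooling = 48.
This yields shadow prices y_catalyst = 7, y_cooling = 5.
Reduced cost of solvent A: c₃ − yᵀa₃ = 25 − (7·3 + 5·2) = 25 − 31 = -6.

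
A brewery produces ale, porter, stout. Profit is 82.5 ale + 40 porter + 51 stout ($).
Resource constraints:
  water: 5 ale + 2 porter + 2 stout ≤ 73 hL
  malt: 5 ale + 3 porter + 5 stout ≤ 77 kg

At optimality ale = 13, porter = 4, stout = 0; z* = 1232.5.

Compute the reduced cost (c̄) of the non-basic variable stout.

-3

At the optimum: water uses 73 of 73 (binding); malt uses 77 of 77 (binding).
The binding rows give the dual system: 5·y_water + 5·y_malt = 82.5 and 2·y_water + 3·y_malt = 40.
Solving: y_water = 9.5, y_malt = 7.
Reduced cost of stout: c₃ − yᵀa₃ = 51 − (9.5·2 + 7·5) = 51 − 54 = -3.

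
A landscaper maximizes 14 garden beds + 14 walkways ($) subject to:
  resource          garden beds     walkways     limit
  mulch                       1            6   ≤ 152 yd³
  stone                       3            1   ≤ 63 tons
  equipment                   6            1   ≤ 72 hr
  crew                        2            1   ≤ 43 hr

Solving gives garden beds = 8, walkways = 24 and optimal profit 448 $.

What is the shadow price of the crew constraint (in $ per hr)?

Check each constraint at x*: mulch 152/152 (tight); stone 48/63 (slack 15); equipment 72/72 (tight); crew 40/43 (slack 3).
Slack constraints have shadow price 0 (complementary slackness).
The binding rows give the dual system: 1·y_mulch + 6·y_equipment = 14 and 6·y_mulch + 1·y_equipment = 14.
→ y_mulch = 2 and y_equipment = 2.
Shadow price of crew = 0.

0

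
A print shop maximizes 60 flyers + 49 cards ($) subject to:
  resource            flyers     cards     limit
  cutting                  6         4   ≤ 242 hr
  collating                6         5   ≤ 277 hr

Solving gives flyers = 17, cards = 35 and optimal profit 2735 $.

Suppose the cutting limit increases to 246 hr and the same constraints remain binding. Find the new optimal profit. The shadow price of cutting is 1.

2739

Δb = 4, so new z* = 2735 + (1)·(4) = 2735 + 4 = 2739.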